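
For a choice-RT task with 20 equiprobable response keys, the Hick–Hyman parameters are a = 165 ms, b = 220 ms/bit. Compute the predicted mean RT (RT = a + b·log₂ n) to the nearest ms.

log₂(20) = 4.3219 bits, so RT = 165 + 220 × 4.3219 ≈ 1115.824 ms.

1116 ms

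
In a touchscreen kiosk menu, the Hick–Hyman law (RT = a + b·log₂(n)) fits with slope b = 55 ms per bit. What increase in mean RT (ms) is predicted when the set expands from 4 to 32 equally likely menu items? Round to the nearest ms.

The intercept a cancels: ΔRT = b·(log₂ n₂ − log₂ n₁) = b·log₂(n₂/n₁).
log₂(32) − log₂(4) = log₂(32/4) = log₂(8) = 3.
ΔRT = 55 × 3.0000 = 165.000 ms.

165 ms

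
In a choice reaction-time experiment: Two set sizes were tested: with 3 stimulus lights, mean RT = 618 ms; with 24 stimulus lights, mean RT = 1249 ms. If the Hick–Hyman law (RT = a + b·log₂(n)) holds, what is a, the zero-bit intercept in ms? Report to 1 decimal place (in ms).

The slope on a log₂ axis is (1249 − 618) / (4.5850 − 1.5850) = 210.333 ms/bit.
Intercept: a = 618 − 210.333·log₂(3) = 284.630 ms.

284.6 ms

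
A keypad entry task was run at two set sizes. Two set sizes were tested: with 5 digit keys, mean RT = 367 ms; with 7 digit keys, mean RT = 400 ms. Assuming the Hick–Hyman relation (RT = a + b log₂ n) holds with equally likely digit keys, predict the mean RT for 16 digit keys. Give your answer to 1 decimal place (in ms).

Fit slope and intercept:
  b = (400 − 367) / (log₂ 7 − log₂ 5) = 33 / (2.8074 − 2.3219) = 67.981 ms/bit
  a = 367 − 67.981 × 2.3219 = 209.152 ms
Then RT(16) = 209.152 + 67.981 × log₂ 16 = 209.152 + 67.981 × 4 ≈ 481.078 ms.

481.1 ms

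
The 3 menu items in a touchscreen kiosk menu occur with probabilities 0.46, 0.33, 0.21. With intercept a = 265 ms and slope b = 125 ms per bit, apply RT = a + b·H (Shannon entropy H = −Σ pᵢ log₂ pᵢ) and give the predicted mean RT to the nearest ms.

454 ms

H = 0.46·log₂(1/0.46) + 0.33·log₂(1/0.33) + 0.21·log₂(1/0.21) = 1.5160 bits.
RT = 265 + 125 × 1.5160 = 454.50 ms.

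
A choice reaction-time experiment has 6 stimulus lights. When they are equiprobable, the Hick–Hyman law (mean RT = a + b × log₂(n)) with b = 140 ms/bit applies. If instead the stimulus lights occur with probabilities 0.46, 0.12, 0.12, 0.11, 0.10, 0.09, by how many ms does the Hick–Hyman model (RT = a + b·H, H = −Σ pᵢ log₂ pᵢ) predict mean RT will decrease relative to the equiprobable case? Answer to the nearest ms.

The RT saving is b·ΔH. Equiprobable H₀ = log₂(6) = 2.5850 bits; with the given probabilities H = 2.2446 bits.
b·(H₀ − H) = 140 × (2.5850 − 2.2446) = 47.65 ms.

48 ms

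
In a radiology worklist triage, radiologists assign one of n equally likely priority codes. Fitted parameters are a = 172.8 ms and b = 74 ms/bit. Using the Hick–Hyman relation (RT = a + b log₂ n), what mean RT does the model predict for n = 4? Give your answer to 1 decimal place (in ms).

320.8 ms

log₂(4) = 2 bits, so RT = 172.8 + 74 × 2 ≈ 320.800 ms.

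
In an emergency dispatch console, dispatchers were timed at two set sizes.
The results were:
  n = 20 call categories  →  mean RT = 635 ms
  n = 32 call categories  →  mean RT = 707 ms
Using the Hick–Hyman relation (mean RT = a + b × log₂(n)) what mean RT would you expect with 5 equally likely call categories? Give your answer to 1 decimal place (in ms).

422.6 ms

Fit slope and intercept:
  b = (707 − 635) / (log₂ 32 − log₂ 20) = 72 / (5 − 4.3219) = 106.183 ms/bit
  a = 635 − 106.183 × 4.3219 = 176.083 ms
Then RT(5) = 176.083 + 106.183 × log₂ 5 = 176.083 + 106.183 × 2.3219 ≈ 422.633 ms.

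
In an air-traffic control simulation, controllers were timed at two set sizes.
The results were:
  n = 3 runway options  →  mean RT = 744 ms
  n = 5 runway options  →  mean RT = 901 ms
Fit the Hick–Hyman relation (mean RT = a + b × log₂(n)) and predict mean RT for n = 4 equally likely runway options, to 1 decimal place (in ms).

Solve the two-equation system in a and b:
  b = (901 − 744) / (log₂ 5 − log₂ 3) = 157 / (2.3219 − 1.5850) = 213.036 ms/bit
  a = 744 − 213.036 × 1.5850 = 406.346 ms
Then RT(4) = 406.346 + 213.036 × log₂ 4 = 406.346 + 213.036 × 2 ≈ 832.418 ms.

832.4 ms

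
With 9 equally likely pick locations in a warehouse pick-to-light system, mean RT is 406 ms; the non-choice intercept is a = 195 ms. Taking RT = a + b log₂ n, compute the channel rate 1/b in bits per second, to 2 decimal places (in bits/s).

15.02 bits/s

Choice component = 406 − 195 = 211 ms over log₂(9) = 3.1699 bits.
b = 211 / 3.1699 = 66.563 ms/bit, so 1/b = 15.023 bits/s.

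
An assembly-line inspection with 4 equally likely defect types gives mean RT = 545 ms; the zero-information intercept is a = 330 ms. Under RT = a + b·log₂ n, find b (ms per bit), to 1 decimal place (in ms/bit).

107.5 ms/bit

4 alternatives carry log₂ 4 = 2 bits; the choice cost is 545 − 330 = 215 ms, so b = 215/2 = 107.500 ms/bit.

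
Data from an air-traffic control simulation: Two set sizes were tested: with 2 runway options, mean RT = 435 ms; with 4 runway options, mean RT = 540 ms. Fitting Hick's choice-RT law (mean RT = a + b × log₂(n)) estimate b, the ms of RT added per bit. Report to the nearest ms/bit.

105 ms/bit

Slope: b = (540 − 435) / (log₂ 4 − log₂ 2) = 105/1.0000 = 105 ms/bit.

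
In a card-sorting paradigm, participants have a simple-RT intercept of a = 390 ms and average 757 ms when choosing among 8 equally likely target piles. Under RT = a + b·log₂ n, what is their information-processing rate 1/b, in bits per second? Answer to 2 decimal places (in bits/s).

b = (757 − 390)/log₂ 8 = 367/3 = 122.333 ms per bit = 0.12233 s/bit; the reciprocal is 8.174 bits/s.

8.17 bits/s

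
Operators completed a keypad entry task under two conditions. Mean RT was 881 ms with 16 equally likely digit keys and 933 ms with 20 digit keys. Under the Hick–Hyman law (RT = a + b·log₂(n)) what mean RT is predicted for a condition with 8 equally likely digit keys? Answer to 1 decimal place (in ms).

Solve the two-equation system in a and b:
  b = (933 − 881) / (log₂ 20 − log₂ 16) = 52 / (4.3219 − 4) = 161.527 ms/bit
  a = 881 − 161.527 × 4 = 234.893 ms
Then RT(8) = 234.893 + 161.527 × log₂ 8 = 234.893 + 161.527 × 3 ≈ 719.473 ms.

719.5 ms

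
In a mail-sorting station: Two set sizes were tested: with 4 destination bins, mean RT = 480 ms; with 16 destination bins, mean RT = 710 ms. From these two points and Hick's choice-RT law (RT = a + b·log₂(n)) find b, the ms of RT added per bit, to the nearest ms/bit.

115 ms/bit

Slope: b = (710 − 480) / (log₂ 16 − log₂ 4) = 230/2.0000 = 115 ms/bit.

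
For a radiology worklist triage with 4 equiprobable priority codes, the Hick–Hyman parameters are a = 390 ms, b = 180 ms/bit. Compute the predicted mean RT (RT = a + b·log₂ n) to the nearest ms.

750 ms

log₂(4) = 2 bits, so RT = 390 + 180 × 2 ≈ 750.000 ms.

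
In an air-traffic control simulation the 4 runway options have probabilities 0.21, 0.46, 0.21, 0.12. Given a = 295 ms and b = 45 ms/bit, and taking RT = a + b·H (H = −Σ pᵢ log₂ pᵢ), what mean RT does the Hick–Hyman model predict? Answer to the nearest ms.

377 ms

Entropy contributions −pᵢ log₂ pᵢ: 0.4728, 0.5153, 0.4728, 0.3671; sum H = 1.8280 bits.
RT = a + bH = 295 + 45·1.8280 = 377.26 ms.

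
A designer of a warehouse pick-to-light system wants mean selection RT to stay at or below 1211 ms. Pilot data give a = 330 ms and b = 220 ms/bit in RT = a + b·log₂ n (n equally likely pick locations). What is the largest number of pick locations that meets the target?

16

Information budget: (1211 − 330)/220 = 4.0045 bits, so n ≤ 2^4.0045 = 16.050 → at most 16.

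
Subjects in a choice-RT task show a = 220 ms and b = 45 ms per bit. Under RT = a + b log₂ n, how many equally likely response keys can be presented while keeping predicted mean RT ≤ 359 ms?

Set 220 + 45·log₂ n ≤ 359 → log₂ n ≤ (359 − 220)/45 = 3.0889.
So n ≤ 2^3.0889 = 8.508; the largest integer n is 8.

8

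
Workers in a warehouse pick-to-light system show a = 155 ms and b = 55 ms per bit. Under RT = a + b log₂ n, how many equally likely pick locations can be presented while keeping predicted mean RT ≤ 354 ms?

12

Set 155 + 55·log₂ n ≤ 354 → log₂ n ≤ (354 − 155)/55 = 3.6182.
So n ≤ 2^3.6182 = 12.280; the largest integer n is 12.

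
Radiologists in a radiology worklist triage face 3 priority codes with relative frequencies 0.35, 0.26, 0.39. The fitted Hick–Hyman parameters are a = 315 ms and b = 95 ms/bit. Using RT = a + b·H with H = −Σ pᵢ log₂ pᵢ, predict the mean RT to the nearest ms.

464 ms

H = 0.35·log₂(1/0.35) + 0.26·log₂(1/0.26) + 0.39·log₂(1/0.39) = 1.5652 bits.
RT = 315 + 95 × 1.5652 = 463.69 ms.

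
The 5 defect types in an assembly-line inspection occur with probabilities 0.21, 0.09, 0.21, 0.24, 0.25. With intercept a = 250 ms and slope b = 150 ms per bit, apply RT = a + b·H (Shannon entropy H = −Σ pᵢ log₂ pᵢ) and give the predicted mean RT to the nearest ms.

Entropy contributions −pᵢ log₂ pᵢ: 0.4728, 0.3127, 0.4728, 0.4941, 0.5000; sum H = 2.2524 bits.
RT = a + bH = 250 + 150·2.2524 = 587.87 ms.

588 ms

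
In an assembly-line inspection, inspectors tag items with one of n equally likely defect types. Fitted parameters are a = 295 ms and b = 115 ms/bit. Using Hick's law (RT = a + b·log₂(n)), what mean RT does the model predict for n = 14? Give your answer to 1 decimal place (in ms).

log₂(14) = 3.8074 bits, so RT = 295 + 115 × 3.8074 ≈ 732.846 ms.

732.8 ms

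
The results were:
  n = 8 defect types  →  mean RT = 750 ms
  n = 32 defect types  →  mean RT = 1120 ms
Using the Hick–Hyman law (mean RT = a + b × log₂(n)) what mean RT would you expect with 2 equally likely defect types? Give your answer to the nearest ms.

380 ms

Solve the two-equation system in a and b:
  b = (1120 − 750) / (log₂ 32 − log₂ 8) = 370 / (5 − 3) = 185 ms/bit
  a = 750 − 185 × 3 = 195 ms
Then RT(2) = 195 + 185 × log₂ 2 = 195 + 185 × 1 ≈ 380.000 ms.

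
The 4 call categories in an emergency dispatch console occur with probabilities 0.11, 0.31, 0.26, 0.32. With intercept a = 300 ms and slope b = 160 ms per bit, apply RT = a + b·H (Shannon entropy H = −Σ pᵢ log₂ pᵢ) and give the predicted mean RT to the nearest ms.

H = 0.11·log₂(1/0.11) + 0.31·log₂(1/0.31) + 0.26·log₂(1/0.26) + 0.32·log₂(1/0.32) = 1.9054 bits.
RT = 300 + 160 × 1.9054 = 604.86 ms.

605 ms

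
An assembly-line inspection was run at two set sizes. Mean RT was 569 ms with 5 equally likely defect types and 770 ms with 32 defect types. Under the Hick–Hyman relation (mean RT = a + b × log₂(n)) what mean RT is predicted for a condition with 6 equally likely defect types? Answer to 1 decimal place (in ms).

With log₂ n on the abscissa the relation is linear; from the two conditions:
  b = (770 − 569) / (log₂ 32 − log₂ 5) = 201 / (5 − 2.3219) = 75.054 ms/bit
  a = 569 − 75.054 × 2.3219 = 394.730 ms
Then RT(6) = 394.730 + 75.054 × log₂ 6 = 394.730 + 75.054 × 2.5850 ≈ 588.742 ms.

588.7 ms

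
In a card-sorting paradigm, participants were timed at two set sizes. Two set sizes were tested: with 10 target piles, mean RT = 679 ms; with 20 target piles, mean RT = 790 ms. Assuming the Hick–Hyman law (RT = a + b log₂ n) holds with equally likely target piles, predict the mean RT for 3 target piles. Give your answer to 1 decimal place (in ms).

486.2 ms

RT is linear in log₂ n, so two points fix the line:
  b = (790 − 679) / (log₂ 20 − log₂ 10) = 111 / (4.3219 − 3.3219) = 111.000 ms/bit
  a = 679 − 111.000 × 3.3219 = 310.266 ms
Then RT(3) = 310.266 + 111.000 × log₂ 3 = 310.266 + 111.000 × 1.5850 ≈ 486.197 ms.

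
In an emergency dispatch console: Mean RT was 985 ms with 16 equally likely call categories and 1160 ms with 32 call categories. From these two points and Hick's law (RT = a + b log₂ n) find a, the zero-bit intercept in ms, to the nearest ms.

285 ms

Slope: b = (1160 − 985) / (log₂ 32 − log₂ 16) = 175/1.0000 = 175 ms/bit.
Intercept: a = 985 − 175·log₂(16) = 285.000 ms.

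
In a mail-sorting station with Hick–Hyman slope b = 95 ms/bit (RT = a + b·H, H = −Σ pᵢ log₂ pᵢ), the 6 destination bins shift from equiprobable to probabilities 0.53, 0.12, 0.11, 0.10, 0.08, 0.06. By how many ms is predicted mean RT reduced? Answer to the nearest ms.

49 ms

The RT saving is b·ΔH. Equiprobable H₀ = log₂(6) = 2.5850 bits; with the given probabilities H = 2.0700 bits.
b·(H₀ − H) = 95 × (2.5850 − 2.0700) = 48.92 ms.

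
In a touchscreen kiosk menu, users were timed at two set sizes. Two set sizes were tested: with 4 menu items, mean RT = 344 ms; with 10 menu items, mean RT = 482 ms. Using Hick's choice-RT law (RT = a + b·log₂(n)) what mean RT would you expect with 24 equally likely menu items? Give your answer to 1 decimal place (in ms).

With log₂ n on the abscissa the relation is linear; from the two conditions:
  b = (482 − 344) / (log₂ 10 − log₂ 4) = 138 / (3.3219 − 2) = 104.393 ms/bit
  a = 344 − 104.393 × 2 = 135.214 ms
Then RT(24) = 135.214 + 104.393 × log₂ 24 = 135.214 + 104.393 × 4.5850 ≈ 613.852 ms.

613.9 ms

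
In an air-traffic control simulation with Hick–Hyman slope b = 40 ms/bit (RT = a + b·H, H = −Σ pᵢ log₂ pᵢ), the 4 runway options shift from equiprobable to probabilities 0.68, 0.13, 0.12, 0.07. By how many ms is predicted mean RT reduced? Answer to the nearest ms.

24 ms

Equiprobable entropy H₀ = log₂ 4 = 2.0000 bits.
Skewed entropy H = −Σ pᵢ log₂ pᵢ = 1.3966 bits.
ΔRT = b·(H₀ − H) = 40 × 0.6034 = 24.14 ms.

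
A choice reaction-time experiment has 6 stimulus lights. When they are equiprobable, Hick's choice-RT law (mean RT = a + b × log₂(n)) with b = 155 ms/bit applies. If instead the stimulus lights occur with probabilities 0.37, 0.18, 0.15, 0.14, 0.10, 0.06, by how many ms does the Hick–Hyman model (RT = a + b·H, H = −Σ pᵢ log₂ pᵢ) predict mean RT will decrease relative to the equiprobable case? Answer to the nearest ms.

35 ms

Equiprobable entropy H₀ = log₂ 6 = 2.5850 bits.
Skewed entropy H = −Σ pᵢ log₂ pᵢ = 2.3594 bits.
ΔRT = b·(H₀ − H) = 155 × 0.2255 = 34.96 ms.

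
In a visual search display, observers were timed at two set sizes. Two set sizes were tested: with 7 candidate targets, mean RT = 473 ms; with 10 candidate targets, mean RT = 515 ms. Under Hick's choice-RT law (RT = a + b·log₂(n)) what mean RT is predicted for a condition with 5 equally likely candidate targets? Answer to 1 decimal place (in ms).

433.4 ms

With log₂ n on the abscissa the relation is linear; from the two conditions:
  b = (515 − 473) / (log₂ 10 − log₂ 7) = 42 / (3.3219 − 2.8074) = 81.621 ms/bit
  a = 473 − 81.621 × 2.8074 = 243.861 ms
Then RT(5) = 243.861 + 81.621 × log₂ 5 = 243.861 + 81.621 × 2.3219 ≈ 433.379 ms.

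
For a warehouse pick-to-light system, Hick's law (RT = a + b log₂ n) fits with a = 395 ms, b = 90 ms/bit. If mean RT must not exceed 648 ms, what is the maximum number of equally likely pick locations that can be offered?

Information budget: (648 − 395)/90 = 2.8111 bits, so n ≤ 2^2.8111 = 7.018 → at most 7.

7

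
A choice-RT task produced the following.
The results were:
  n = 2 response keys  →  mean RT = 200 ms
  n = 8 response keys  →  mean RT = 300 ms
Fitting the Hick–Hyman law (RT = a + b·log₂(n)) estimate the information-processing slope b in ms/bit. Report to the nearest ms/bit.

50 ms/bit

The slope on a log₂ axis is (300 − 200) / (3 − 1) = 50 ms/bit.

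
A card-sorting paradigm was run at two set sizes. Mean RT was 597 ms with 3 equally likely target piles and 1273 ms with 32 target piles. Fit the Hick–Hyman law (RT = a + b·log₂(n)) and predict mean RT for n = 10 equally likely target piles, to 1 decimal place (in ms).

Fit slope and intercept:
  b = (1273 − 597) / (log₂ 32 − log₂ 3) = 676 / (5 − 1.5850) = 197.948 ms/bit
  a = 597 − 197.948 × 1.5850 = 283.260 ms
Then RT(10) = 283.260 + 197.948 × log₂ 10 = 283.260 + 197.948 × 3.3219 ≈ 940.829 ms.

940.8 ms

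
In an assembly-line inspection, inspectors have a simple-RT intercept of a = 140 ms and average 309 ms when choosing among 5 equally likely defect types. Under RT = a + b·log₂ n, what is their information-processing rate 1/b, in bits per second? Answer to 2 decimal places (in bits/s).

13.74 bits/s

Choice component = 309 − 140 = 169 ms over log₂(5) = 2.3219 bits.
b = 169 / 2.3219 = 72.784 ms/bit, so 1/b = 13.739 bits/s.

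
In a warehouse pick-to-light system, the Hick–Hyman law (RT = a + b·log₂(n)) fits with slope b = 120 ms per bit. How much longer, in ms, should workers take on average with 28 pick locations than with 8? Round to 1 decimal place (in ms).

216.9 ms

The intercept a cancels: ΔRT = b·(log₂ n₂ − log₂ n₁) = b·log₂(n₂/n₁).
log₂(28) − log₂(8) = 4.8074 − 3 = 1.8074.
ΔRT = 120 × 1.8074 = 216.883 ms.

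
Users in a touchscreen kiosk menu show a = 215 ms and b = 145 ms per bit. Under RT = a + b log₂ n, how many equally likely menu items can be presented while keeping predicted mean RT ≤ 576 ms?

145·log₂ n ≤ 576 − 215 = 361, giving log₂ n ≤ 2.4897 and n ≤ 5.616. The largest whole number is 5.

5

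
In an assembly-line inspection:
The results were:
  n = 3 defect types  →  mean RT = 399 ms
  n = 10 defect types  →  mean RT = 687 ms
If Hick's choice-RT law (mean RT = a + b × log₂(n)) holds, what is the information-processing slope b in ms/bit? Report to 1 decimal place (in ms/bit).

The slope on a log₂ axis is (687 − 399) / (3.3219 − 1.5850) = 165.806 ms/bit.

165.8 ms/bit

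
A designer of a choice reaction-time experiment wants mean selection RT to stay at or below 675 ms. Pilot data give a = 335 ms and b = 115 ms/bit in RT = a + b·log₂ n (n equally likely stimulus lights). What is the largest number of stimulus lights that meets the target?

115·log₂ n ≤ 675 − 335 = 340, giving log₂ n ≤ 2.9565 and n ≤ 7.763. The largest whole number is 7.

7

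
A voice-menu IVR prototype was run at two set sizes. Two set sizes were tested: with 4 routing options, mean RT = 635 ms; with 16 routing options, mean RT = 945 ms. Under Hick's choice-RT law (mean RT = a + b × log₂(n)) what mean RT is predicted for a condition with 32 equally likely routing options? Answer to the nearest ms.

1100 ms

Fit slope and intercept:
  b = (945 − 635) / (log₂ 16 − log₂ 4) = 310 / (4 − 2) = 155 ms/bit
  a = 635 − 155 × 2 = 325 ms
Then RT(32) = 325 + 155 × log₂ 32 = 325 + 155 × 5 ≈ 1100.000 ms.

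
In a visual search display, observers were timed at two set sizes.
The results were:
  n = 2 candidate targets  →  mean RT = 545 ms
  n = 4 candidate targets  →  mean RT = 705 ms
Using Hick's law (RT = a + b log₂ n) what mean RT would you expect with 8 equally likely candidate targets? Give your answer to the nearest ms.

865 ms

Solve the two-equation system in a and b:
  b = (705 − 545) / (log₂ 4 − log₂ 2) = 160 / (2 − 1) = 160 ms/bit
  a = 545 − 160 × 1 = 385 ms
Then RT(8) = 385 + 160 × log₂ 8 = 385 + 160 × 3 ≈ 865.000 ms.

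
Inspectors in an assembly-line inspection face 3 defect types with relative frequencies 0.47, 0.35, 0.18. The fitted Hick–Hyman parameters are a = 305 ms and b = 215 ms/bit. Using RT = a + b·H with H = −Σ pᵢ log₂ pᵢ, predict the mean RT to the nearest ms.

625 ms

Entropy contributions −pᵢ log₂ pᵢ: 0.5120, 0.5301, 0.4453; sum H = 1.4874 bits.
RT = a + bH = 305 + 215·1.4874 = 624.78 ms.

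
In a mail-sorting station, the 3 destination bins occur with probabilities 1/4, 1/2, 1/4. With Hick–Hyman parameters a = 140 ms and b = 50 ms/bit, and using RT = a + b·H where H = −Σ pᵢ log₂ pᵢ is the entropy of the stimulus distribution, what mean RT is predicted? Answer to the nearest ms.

215 ms

Each term −pᵢ log₂ pᵢ: 0.25·2 + 0.5·1 + 0.25·2; summed, H = 1.500 bits.
Mean RT = a + bH = 140 + 50·1.500 = 215.00 ms.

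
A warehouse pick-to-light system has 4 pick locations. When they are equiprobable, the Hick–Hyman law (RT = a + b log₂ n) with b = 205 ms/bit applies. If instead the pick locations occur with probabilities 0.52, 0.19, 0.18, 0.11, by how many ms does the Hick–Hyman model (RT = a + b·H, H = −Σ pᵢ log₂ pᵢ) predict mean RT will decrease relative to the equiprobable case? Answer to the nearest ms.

53 ms

Equiprobable entropy H₀ = log₂ 4 = 2.0000 bits.
Skewed entropy H = −Σ pᵢ log₂ pᵢ = 1.7414 bits.
ΔRT = b·(H₀ − H) = 205 × 0.2586 = 53.01 ms.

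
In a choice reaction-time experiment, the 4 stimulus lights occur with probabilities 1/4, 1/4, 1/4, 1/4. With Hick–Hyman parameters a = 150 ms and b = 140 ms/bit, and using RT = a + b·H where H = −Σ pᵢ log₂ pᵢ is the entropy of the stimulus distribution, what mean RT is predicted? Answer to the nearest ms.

H = −Σ pᵢ log₂ pᵢ = 0.25·2 + 0.25·2 + 0.25·2 + 0.25·2 = 2.000 bits.
RT = 150 + 140 × 2.000 = 430.00 ms.

430 ms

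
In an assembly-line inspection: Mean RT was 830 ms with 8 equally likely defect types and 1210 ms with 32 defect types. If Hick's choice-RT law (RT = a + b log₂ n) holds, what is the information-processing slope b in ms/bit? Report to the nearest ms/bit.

190 ms/bit

The slope on a log₂ axis is (1210 − 830) / (5 − 3) = 190 ms/bit.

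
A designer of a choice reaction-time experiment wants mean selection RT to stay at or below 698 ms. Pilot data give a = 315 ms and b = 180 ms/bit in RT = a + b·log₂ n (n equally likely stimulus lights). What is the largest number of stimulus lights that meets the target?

Information budget: (698 − 315)/180 = 2.1278 bits, so n ≤ 2^2.1278 = 4.370 → at most 4.

4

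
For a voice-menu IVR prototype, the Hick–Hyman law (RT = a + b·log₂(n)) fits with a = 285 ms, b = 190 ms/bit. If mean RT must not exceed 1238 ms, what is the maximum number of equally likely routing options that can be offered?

32

Set 285 + 190·log₂ n ≤ 1238 → log₂ n ≤ (1238 − 285)/190 = 5.0158.
So n ≤ 2^5.0158 = 32.352; the largest integer n is 32.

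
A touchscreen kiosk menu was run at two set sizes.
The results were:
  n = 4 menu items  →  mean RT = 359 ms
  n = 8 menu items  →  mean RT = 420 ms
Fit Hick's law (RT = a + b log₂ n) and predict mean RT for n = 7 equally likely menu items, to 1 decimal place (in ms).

RT is linear in log₂ n, so two points fix the line:
  b = (420 − 359) / (log₂ 8 − log₂ 4) = 61 / (3 − 2) = 61.000 ms/bit
  a = 359 − 61.000 × 2 = 237.000 ms
Then RT(7) = 237.000 + 61.000 × log₂ 7 = 237.000 + 61.000 × 2.8074 ≈ 408.249 ms.

408.2 ms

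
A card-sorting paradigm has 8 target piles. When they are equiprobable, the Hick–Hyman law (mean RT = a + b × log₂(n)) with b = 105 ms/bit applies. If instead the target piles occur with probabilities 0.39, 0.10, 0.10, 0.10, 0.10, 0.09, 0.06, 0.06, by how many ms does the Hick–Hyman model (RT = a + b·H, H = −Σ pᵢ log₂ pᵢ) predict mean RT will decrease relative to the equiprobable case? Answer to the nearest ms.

36 ms

The RT saving is b·ΔH. Equiprobable H₀ = log₂(8) = 3.0000 bits; with the given probabilities H = 2.6583 bits.
b·(H₀ − H) = 105 × (3.0000 − 2.6583) = 35.88 ms.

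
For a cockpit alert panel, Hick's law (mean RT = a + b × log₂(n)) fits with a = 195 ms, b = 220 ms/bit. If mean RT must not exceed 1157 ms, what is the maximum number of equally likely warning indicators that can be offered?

Set 195 + 220·log₂ n ≤ 1157 → log₂ n ≤ (1157 − 195)/220 = 4.3727.
So n ≤ 2^4.3727 = 20.717; the largest integer n is 20.

20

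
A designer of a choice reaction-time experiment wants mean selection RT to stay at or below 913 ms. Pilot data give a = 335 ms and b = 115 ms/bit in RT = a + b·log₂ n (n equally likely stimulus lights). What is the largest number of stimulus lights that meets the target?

32

Information budget: (913 − 335)/115 = 5.0261 bits, so n ≤ 2^5.0261 = 32.584 → at most 32.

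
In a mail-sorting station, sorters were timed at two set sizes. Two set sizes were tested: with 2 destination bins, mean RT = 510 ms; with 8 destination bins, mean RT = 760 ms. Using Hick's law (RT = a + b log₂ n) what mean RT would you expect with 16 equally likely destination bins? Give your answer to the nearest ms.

Solve the two-equation system in a and b:
  b = (760 − 510) / (log₂ 8 − log₂ 2) = 250 / (3 − 1) = 125 ms/bit
  a = 510 − 125 × 1 = 385 ms
Then RT(16) = 385 + 125 × log₂ 16 = 385 + 125 × 4 ≈ 885.000 ms.

885 ms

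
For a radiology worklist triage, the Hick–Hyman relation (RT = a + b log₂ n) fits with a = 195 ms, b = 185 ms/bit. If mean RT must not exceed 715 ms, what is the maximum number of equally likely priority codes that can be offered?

Information budget: (715 − 195)/185 = 2.8108 bits, so n ≤ 2^2.8108 = 7.017 → at most 7.

7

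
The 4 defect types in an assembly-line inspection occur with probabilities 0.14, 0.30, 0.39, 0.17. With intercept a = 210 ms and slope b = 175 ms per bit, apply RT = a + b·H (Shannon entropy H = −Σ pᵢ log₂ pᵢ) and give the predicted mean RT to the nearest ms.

539 ms

Entropy contributions −pᵢ log₂ pᵢ: 0.3971, 0.5211, 0.5298, 0.4346; sum H = 1.8826 bits.
RT = a + bH = 210 + 175·1.8826 = 539.45 ms.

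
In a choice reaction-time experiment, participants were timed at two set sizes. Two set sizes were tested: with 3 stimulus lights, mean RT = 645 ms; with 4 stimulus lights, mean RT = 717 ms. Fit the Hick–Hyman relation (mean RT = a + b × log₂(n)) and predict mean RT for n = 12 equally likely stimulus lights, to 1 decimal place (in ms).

RT is linear in log₂ n, so two points fix the line:
  b = (717 − 645) / (log₂ 4 − log₂ 3) = 72 / (2 − 1.5850) = 173.478 ms/bit
  a = 645 − 173.478 × 1.5850 = 370.043 ms
Then RT(12) = 370.043 + 173.478 × log₂ 12 = 370.043 + 173.478 × 3.5850 ≈ 991.957 ms.

992.0 ms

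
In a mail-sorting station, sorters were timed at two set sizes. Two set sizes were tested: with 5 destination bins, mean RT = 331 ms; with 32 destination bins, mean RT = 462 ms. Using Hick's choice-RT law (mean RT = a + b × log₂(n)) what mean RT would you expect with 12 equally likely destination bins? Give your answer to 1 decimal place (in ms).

With log₂ n on the abscissa the relation is linear; from the two conditions:
  b = (462 − 331) / (log₂ 32 − log₂ 5) = 131 / (5 − 2.3219) = 48.916 ms/bit
  a = 331 − 48.916 × 2.3219 = 217.421 ms
Then RT(12) = 217.421 + 48.916 × log₂ 12 = 217.421 + 48.916 × 3.5850 ≈ 392.782 ms.

392.8 ms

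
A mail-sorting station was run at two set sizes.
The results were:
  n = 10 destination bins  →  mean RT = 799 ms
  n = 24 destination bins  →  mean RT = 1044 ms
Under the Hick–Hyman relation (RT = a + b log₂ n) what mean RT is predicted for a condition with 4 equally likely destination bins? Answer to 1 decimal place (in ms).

542.6 ms

With log₂ n on the abscissa the relation is linear; from the two conditions:
  b = (1044 − 799) / (log₂ 24 − log₂ 10) = 245 / (4.5850 − 3.3219) = 193.977 ms/bit
  a = 799 − 193.977 × 3.3219 = 154.621 ms
Then RT(4) = 154.621 + 193.977 × log₂ 4 = 154.621 + 193.977 × 2 ≈ 542.576 ms.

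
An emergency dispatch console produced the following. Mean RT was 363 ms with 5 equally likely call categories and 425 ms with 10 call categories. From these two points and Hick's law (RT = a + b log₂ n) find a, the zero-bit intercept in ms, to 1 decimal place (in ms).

219.0 ms

The slope on a log₂ axis is (425 − 363) / (3.3219 − 2.3219) = 62.000 ms/bit.
a = RT₁ − b·log₂ n₁ = 363 − 62.000 × 2.3219 = 219.040 ms.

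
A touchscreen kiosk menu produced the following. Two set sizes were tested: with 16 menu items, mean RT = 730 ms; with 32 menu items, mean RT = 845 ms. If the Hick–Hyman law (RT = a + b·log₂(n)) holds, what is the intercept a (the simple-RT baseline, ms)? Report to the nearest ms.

The slope on a log₂ axis is (845 − 730) / (5 − 4) = 115 ms/bit.
a = RT₁ − b·log₂ n₁ = 730 − 115 × 4 = 270.000 ms.

270 ms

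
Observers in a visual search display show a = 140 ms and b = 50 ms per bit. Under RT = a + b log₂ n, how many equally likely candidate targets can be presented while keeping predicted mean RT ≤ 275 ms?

Information budget: (275 − 140)/50 = 2.7000 bits, so n ≤ 2^2.7000 = 6.498 → at most 6.

6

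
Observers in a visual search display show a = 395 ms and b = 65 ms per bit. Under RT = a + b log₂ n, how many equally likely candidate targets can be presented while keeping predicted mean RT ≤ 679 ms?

Set 395 + 65·log₂ n ≤ 679 → log₂ n ≤ (679 − 395)/65 = 4.3692.
So n ≤ 2^4.3692 = 20.667; the largest integer n is 20.

20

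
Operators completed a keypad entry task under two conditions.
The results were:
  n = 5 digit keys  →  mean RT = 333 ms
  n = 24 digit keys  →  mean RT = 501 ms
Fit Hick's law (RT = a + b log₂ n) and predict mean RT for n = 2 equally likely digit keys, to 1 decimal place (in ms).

234.9 ms

RT is linear in log₂ n, so two points fix the line:
  b = (501 − 333) / (log₂ 24 − log₂ 5) = 168 / (4.5850 − 2.3219) = 74.237 ms/bit
  a = 333 − 74.237 × 2.3219 = 160.628 ms
Then RT(2) = 160.628 + 74.237 × log₂ 2 = 160.628 + 74.237 × 1 ≈ 234.865 ms.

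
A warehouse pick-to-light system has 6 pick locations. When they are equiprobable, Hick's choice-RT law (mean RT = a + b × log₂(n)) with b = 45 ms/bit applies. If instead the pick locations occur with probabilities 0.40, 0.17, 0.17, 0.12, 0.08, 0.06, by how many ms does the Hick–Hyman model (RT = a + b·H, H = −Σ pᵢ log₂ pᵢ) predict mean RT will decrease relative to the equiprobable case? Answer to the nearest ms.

Equiprobable entropy H₀ = log₂ 6 = 2.5850 bits.
Skewed entropy H = −Σ pᵢ log₂ pᵢ = 2.3001 bits.
ΔRT = b·(H₀ − H) = 45 × 0.2849 = 12.82 ms.

13 ms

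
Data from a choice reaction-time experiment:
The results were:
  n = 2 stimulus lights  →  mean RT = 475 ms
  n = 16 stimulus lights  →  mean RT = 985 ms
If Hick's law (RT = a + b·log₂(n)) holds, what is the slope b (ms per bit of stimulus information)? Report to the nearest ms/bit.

Slope: b = (985 − 475) / (log₂ 16 − log₂ 2) = 510/3.0000 = 170 ms/bit.

170 ms/bit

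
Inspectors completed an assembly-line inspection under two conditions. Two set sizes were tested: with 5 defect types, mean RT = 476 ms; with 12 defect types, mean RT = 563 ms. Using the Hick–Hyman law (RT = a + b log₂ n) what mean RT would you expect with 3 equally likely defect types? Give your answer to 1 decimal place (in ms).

Solve the two-equation system in a and b:
  b = (563 − 476) / (log₂ 12 − log₂ 5) = 87 / (3.5850 − 2.3219) = 68.882 ms/bit
  a = 476 − 68.882 × 2.3219 = 316.062 ms
Then RT(3) = 316.062 + 68.882 × log₂ 3 = 316.062 + 68.882 × 1.5850 ≈ 425.237 ms.

425.2 ms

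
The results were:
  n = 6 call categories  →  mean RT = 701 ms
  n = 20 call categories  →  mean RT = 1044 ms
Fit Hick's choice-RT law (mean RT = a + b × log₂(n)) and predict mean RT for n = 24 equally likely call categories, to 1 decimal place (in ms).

1095.9 ms

Solve the two-equation system in a and b:
  b = (1044 − 701) / (log₂ 20 − log₂ 6) = 343 / (4.3219 − 2.5850) = 197.471 ms/bit
  a = 701 − 197.471 × 2.5850 = 190.545 ms
Then RT(24) = 190.545 + 197.471 × log₂ 24 = 190.545 + 197.471 × 4.5850 ≈ 1095.942 ms.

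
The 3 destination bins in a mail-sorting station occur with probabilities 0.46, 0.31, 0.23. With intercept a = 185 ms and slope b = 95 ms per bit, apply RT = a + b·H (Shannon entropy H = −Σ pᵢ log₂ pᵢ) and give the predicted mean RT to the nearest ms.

H = 0.46·log₂(1/0.46) + 0.31·log₂(1/0.31) + 0.23·log₂(1/0.23) = 1.5268 bits.
RT = 185 + 95 × 1.5268 = 330.05 ms.

330 ms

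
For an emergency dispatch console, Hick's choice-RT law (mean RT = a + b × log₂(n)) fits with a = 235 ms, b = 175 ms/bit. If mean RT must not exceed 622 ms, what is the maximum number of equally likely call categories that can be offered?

4

Information budget: (622 − 235)/175 = 2.2114 bits, so n ≤ 2^2.2114 = 4.631 → at most 4.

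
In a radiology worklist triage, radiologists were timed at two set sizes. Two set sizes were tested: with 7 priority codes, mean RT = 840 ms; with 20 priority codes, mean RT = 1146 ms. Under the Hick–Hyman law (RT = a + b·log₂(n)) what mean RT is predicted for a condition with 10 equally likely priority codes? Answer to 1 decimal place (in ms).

944.0 ms

Fit slope and intercept:
  b = (1146 − 840) / (log₂ 20 − log₂ 7) = 306 / (4.3219 − 2.8074) = 202.037 ms/bit
  a = 840 − 202.037 × 2.8074 = 272.810 ms
Then RT(10) = 272.810 + 202.037 × log₂ 10 = 272.810 + 202.037 × 3.3219 ≈ 943.963 ms.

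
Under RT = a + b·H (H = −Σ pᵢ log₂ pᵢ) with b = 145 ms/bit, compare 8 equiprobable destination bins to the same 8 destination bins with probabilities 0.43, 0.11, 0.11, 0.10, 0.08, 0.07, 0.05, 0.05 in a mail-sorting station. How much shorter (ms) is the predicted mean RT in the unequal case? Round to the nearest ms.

Equiprobable entropy H₀ = log₂ 8 = 3.0000 bits.
Skewed entropy H = −Σ pᵢ log₂ pᵢ = 2.5486 bits.
ΔRT = b·(H₀ − H) = 145 × 0.4514 = 65.45 ms.

65 ms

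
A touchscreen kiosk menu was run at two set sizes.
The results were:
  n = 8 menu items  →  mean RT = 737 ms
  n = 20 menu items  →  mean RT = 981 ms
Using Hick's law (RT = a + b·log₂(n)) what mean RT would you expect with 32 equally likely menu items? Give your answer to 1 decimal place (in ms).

With log₂ n on the abscissa the relation is linear; from the two conditions:
  b = (981 − 737) / (log₂ 20 − log₂ 8) = 244 / (4.3219 − 3) = 184.579 ms/bit
  a = 737 − 184.579 × 3 = 183.263 ms
Then RT(32) = 183.263 + 184.579 × log₂ 32 = 183.263 + 184.579 × 5 ≈ 1106.158 ms.

1106.2 ms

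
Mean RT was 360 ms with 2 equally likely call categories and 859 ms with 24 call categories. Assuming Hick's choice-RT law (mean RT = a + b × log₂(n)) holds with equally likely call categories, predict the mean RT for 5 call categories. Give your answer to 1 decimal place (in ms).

Fit slope and intercept:
  b = (859 − 360) / (log₂ 24 − log₂ 2) = 499 / (4.5850 − 1) = 139.193 ms/bit
  a = 360 − 139.193 × 1 = 220.807 ms
Then RT(5) = 220.807 + 139.193 × log₂ 5 = 220.807 + 139.193 × 2.3219 ≈ 544.003 ms.

544.0 ms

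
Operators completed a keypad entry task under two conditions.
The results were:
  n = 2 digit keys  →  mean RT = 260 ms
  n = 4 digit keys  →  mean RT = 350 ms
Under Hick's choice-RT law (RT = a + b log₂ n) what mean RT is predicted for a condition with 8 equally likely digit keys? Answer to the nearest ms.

440 ms

Fit slope and intercept:
  b = (350 − 260) / (log₂ 4 − log₂ 2) = 90 / (2 − 1) = 90 ms/bit
  a = 260 − 90 × 1 = 170 ms
Then RT(8) = 170 + 90 × log₂ 8 = 170 + 90 × 3 ≈ 440.000 ms.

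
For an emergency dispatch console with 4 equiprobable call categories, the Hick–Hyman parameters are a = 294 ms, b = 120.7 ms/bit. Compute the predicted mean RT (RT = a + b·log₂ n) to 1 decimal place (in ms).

535.4 ms

log₂(4) = 2 bits, so RT = 294 + 120.7 × 2 ≈ 535.400 ms.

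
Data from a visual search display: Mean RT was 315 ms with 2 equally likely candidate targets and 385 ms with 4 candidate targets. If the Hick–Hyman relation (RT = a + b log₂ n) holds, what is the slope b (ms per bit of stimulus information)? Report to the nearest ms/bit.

The slope on a log₂ axis is (385 − 315) / (2 − 1) = 70 ms/bit.

70 ms/bit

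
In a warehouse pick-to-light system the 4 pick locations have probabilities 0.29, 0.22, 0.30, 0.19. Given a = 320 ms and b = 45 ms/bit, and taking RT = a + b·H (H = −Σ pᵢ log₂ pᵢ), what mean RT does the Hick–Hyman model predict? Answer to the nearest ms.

409 ms

Entropy contributions −pᵢ log₂ pᵢ: 0.5179, 0.4806, 0.5211, 0.4552; sum H = 1.9748 bits.
RT = a + bH = 320 + 45·1.9748 = 408.87 ms.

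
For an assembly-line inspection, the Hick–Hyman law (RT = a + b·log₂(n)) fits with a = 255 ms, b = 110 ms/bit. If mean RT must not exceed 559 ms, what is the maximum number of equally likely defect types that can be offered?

6

Information budget: (559 − 255)/110 = 2.7636 bits, so n ≤ 2^2.7636 = 6.791 → at most 6.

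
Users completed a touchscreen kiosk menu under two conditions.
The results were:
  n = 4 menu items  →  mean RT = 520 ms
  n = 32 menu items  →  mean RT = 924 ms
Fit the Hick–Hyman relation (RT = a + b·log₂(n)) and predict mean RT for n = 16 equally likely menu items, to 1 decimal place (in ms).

Fit slope and intercept:
  b = (924 − 520) / (log₂ 32 − log₂ 4) = 404 / (5 − 2) = 134.667 ms/bit
  a = 520 − 134.667 × 2 = 250.667 ms
Then RT(16) = 250.667 + 134.667 × log₂ 16 = 250.667 + 134.667 × 4 ≈ 789.333 ms.

789.3 ms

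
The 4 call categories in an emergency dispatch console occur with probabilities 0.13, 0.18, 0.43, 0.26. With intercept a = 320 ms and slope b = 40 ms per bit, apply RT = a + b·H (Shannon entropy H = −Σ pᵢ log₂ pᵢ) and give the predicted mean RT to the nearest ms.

394 ms

H = 0.13·log₂(1/0.13) + 0.18·log₂(1/0.18) + 0.43·log₂(1/0.43) + 0.26·log₂(1/0.26) = 1.8568 bits.
RT = 320 + 40 × 1.8568 = 394.27 ms.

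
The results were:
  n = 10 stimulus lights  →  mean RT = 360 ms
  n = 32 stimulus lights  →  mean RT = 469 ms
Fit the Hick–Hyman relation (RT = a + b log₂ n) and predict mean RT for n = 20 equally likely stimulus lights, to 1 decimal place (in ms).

Solve the two-equation system in a and b:
  b = (469 − 360) / (log₂ 32 − log₂ 10) = 109 / (5 − 3.3219) = 64.956 ms/bit
  a = 360 − 64.956 × 3.3219 = 144.222 ms
Then RT(20) = 144.222 + 64.956 × log₂ 20 = 144.222 + 64.956 × 4.3219 ≈ 424.956 ms.

425.0 ms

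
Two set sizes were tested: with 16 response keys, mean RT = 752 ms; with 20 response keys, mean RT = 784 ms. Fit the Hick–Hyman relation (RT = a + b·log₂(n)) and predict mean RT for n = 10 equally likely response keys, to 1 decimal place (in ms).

684.6 ms

With log₂ n on the abscissa the relation is linear; from the two conditions:
  b = (784 − 752) / (log₂ 20 − log₂ 16) = 32 / (4.3219 − 4) = 99.401 ms/bit
  a = 752 − 99.401 × 4 = 354.396 ms
Then RT(10) = 354.396 + 99.401 × log₂ 10 = 354.396 + 99.401 × 3.3219 ≈ 684.599 ms.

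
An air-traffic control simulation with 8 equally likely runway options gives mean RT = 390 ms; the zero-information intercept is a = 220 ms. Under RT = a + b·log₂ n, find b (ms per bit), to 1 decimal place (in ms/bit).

56.7 ms/bit

b = (390 − 220) / log₂(8) = 170 / 3 = 56.667 ms/bit.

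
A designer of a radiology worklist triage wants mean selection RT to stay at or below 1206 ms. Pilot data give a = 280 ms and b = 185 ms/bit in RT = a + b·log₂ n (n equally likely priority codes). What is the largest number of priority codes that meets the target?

32

Information budget: (1206 − 280)/185 = 5.0054 bits, so n ≤ 2^5.0054 = 32.120 → at most 32.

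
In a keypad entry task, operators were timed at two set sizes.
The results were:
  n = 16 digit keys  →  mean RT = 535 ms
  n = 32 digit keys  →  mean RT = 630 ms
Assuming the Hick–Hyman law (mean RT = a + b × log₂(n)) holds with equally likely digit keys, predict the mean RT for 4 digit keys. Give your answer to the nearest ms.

With log₂ n on the abscissa the relation is linear; from the two conditions:
  b = (630 − 535) / (log₂ 32 − log₂ 16) = 95 / (5 − 4) = 95 ms/bit
  a = 535 − 95 × 4 = 155 ms
Then RT(4) = 155 + 95 × log₂ 4 = 155 + 95 × 2 ≈ 345.000 ms.

345 ms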